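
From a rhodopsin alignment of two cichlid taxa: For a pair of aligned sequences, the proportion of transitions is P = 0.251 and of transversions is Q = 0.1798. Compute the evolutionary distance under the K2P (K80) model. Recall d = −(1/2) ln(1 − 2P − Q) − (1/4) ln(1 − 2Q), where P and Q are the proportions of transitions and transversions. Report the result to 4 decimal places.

0.6840

Under the Kimura two-parameter model, d = −½ ln(1 − 2P − Q) − ¼ ln(1 − 2Q).
1 − 2P − Q = 0.3182, giving −½ ln(0.3182) = 0.572538.
1 − 2Q = 0.6404, giving −¼ ln(0.6404) = 0.111416.
d = 0.572538 + 0.111416 = 0.683954.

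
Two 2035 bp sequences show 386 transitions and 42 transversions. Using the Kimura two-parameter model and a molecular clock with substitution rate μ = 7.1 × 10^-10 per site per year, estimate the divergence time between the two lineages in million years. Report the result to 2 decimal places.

P = 386/2035 ≈ 0.189681 and Q = 42/2035 ≈ 0.020639.
Under the Kimura two-parameter model, d = −½ ln(1 − 2P − Q) − ¼ ln(1 − 2Q).
1 − 2P − Q = 0.599999, giving −½ ln(0.599999) = 0.255414.
1 − 2Q = 0.958722, giving −¼ ln(0.958722) = 0.010539.
d = 0.255414 + 0.010539 = 0.265953.
Under a molecular clock d = 2μt, so t = d/(2μ) = 0.265953 / (2 × 7.1 × 10^-10) = 187.29 million years.

187.29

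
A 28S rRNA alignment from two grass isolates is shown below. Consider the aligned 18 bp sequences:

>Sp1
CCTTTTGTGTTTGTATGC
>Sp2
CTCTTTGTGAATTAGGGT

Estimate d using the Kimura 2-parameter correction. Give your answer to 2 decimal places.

Of 18 sites, 4 differences are transitions and 5 are transversions, so P = 4/18 ≈ 0.222222 and Q = 5/18 ≈ 0.277778.
Under the Kimura two-parameter model, d = −½ ln(1 − 2P − Q) − ¼ ln(1 − 2Q).
1 − 2P − Q = 0.277778, giving −½ ln(0.277778) = 0.640467.
1 − 2Q = 0.444444, giving −¼ ln(0.444444) = 0.202733.
d = 0.640467 + 0.202733 = 0.843200.

0.84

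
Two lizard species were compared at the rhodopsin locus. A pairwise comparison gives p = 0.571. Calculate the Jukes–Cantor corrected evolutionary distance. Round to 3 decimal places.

1.075

d = −(3/4) ln(1 − 4p/3) = −0.75 ln(1 − 0.761333) = −0.75 ln(0.238667)
  = −0.75 × (-1.432686) = 1.074515 substitutions/site.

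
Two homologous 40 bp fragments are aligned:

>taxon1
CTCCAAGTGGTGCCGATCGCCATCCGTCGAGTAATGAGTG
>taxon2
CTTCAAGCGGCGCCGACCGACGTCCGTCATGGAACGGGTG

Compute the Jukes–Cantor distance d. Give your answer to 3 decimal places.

0.343

The sequences differ at 11 of 40 sites, so p = 11/40 = 0.275.
d = −(3/4) ln(1 − 4p/3) = −0.75 ln(1 − 0.366667) = −0.75 ln(0.633333)
  = −0.75 × (-0.456759) = 0.342569 substitutions/site.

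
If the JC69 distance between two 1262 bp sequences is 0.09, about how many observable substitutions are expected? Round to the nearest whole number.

107

Invert JC69: p = (3/4)(1 − e^(−4d/3)) = 0.75 × (1 − e^(-0.12)) = 0.75 × (1 − 0.886920) = 0.084810.
Expected differing sites = pL ≈ 0.084810 × 1262 = 107.03022 ≈ 107.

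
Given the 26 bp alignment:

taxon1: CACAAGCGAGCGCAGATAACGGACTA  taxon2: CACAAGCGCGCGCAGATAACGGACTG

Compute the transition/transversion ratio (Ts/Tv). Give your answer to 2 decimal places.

1.00

Transitions are A↔G and C↔T; transversions are all other mismatches.
Transitions: 1. Transversions: 1.
R = 1/1 = 1.00.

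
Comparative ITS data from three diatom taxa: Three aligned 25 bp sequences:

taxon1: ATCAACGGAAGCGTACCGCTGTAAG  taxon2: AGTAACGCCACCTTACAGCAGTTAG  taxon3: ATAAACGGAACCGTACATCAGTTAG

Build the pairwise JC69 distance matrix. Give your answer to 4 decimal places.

taxon1–taxon2: 9/25 sites differ → p = 0.36, d = −0.75 ln(1 − 0.48) = 0.490445 ≈ 0.4904.
taxon1–taxon3: 6/25 sites differ → p = 0.24, d = −0.75 ln(1 − 0.32) = 0.289247 ≈ 0.2892.
taxon2–taxon3: 6/25 sites differ → p = 0.24, d = −0.75 ln(1 − 0.32) = 0.289247 ≈ 0.2892.

d(taxon1,taxon2) = 0.4904, d(taxon1,taxon3) = 0.2892, d(taxon2,taxon3) = 0.2892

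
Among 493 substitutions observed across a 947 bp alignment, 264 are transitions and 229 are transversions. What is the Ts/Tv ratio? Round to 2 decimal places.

1.15

R = 264/229 = 1.152838… ≈ 1.15 (to 2 d.p.).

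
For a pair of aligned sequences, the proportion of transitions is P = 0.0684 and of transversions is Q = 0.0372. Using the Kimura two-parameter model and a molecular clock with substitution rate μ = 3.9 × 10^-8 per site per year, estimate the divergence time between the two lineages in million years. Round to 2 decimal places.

Under the Kimura two-parameter model, d = −½ ln(1 − 2P − Q) − ¼ ln(1 − 2Q).
1 − 2P − Q = 0.826, giving −½ ln(0.826) = 0.095580.
1 − 2Q = 0.9256, giving −¼ ln(0.9256) = 0.019328.
d = 0.095580 + 0.019328 = 0.114908.
Under a molecular clock d = 2μt, so t = d/(2μ) = 0.114908 / (2 × 3.9 × 10^-8) = 1.47 million years.

1.47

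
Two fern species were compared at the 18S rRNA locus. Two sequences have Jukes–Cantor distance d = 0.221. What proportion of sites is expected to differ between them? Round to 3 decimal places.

0.191

p = (3/4)(1 − e^(−4d/3)) = 0.75 × (1 − e^(-0.294667)) = 0.75 × (1 − 0.744780) = 0.191415.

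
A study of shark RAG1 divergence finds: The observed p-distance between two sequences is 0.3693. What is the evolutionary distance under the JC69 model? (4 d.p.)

0.5085

d = −(3/4) ln(1 − 4p/3) = −0.75 ln(1 − 0.4924) = −0.75 ln(0.5076)
  = −0.75 × (-0.678062) = 0.508547 substitutions/site.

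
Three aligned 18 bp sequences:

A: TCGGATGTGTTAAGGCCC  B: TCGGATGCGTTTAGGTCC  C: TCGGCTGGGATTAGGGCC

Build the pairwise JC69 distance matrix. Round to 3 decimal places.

d(A,B) = 0.188, d(A,C) = 0.347, d(B,C) = 0.264

A–B: 3/18 sites differ → p ≈ 0.166667, d = −0.75 ln(1 − 0.222223) = 0.188487 ≈ 0.188.
A–C: 5/18 sites differ → p ≈ 0.277778, d = −0.75 ln(1 − 0.370371) = 0.346968 ≈ 0.347.
B–C: 4/18 sites differ → p ≈ 0.222222, d = −0.75 ln(1 − 0.296296) = 0.263548 ≈ 0.264.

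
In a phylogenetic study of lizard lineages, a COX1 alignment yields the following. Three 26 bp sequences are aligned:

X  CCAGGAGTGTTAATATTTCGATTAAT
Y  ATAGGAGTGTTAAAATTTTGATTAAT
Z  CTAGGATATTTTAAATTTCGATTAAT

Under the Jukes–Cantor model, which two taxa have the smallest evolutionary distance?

X and Y

X–Y: 4/26 differ, p = 0.154, d = 0.172.
X–Z: 6/26 differ, p = 0.231, d = 0.276.
Y–Z: 6/26 differ, p = 0.231, d = 0.276.
The smallest distance is between X and Y.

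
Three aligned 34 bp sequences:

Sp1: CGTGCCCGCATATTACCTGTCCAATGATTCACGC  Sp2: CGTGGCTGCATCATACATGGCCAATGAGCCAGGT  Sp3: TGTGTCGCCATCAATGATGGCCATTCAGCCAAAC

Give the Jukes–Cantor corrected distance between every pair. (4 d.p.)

Sp1–Sp2: 10/34 sites differ → p ≈ 0.294118, d = −0.75 ln(1 − 0.392157) = 0.373379 ≈ 0.3734.
Sp1–Sp3: 17/34 sites differ → p = 0.5, d = −0.75 ln(1 − 0.666667) = 0.823960 ≈ 0.8240.
Sp2–Sp3: 12/34 sites differ → p ≈ 0.352941, d = −0.75 ln(1 − 0.470588) = 0.476991 ≈ 0.4770.

d(Sp1,Sp2) = 0.3734, d(Sp1,Sp3) = 0.8240, d(Sp2,Sp3) = 0.4770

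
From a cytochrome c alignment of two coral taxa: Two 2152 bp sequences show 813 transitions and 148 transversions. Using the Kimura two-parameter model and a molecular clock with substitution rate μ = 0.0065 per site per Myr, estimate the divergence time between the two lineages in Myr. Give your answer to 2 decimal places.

69.74

P = 813/2152 ≈ 0.377788 and Q = 148/2152 ≈ 0.068773.
Under the Kimura two-parameter model, d = −½ ln(1 − 2P − Q) − ¼ ln(1 − 2Q).
1 − 2P − Q = 0.175651, giving −½ ln(0.175651) = 0.869628.
1 − 2Q = 0.862454, giving −¼ ln(0.862454) = 0.036993.
d = 0.869628 + 0.036993 = 0.906621.
Under a molecular clock d = 2μt, so t = d/(2μ) = 0.906621 / (2 × 0.0065) = 69.74 Myr.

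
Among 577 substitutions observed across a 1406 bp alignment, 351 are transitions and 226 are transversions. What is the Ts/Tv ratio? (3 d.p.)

1.553

R = 351/226 = 1.553097… ≈ 1.553 (to 3 d.p.).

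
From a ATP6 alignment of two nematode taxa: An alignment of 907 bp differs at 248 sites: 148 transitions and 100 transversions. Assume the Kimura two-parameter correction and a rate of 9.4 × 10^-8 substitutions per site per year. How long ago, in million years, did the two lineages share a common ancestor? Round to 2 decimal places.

1.86

P = 148/907 ≈ 0.163175 and Q = 100/907 ≈ 0.110254.
Under the Kimura two-parameter model, d = −½ ln(1 − 2P − Q) − ¼ ln(1 − 2Q).
1 − 2P − Q = 0.563396, giving −½ ln(0.563396) = 0.286886.
1 − 2Q = 0.779492, giving −¼ ln(0.779492) = 0.062278.
d = 0.286886 + 0.062278 = 0.349164.
Under a molecular clock d = 2μt, so t = d/(2μ) = 0.349164 / (2 × 9.4 × 10^-8) = 1.86 million years.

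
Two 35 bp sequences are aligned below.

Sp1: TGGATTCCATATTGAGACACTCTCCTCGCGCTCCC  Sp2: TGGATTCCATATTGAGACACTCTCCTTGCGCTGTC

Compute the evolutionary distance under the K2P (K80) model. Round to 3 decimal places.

Of 35 sites, 2 differences are transitions and 1 are transversions, so P = 2/35 ≈ 0.057143 and Q = 1/35 ≈ 0.028571.
Under the Kimura two-parameter model, d = −½ ln(1 − 2P − Q) − ¼ ln(1 − 2Q).
1 − 2P − Q = 0.857143, giving −½ ln(0.857143) = 0.077075.
1 − 2Q = 0.942858, giving −¼ ln(0.942858) = 0.014710.
d = 0.077075 + 0.014710 = 0.091785.

0.092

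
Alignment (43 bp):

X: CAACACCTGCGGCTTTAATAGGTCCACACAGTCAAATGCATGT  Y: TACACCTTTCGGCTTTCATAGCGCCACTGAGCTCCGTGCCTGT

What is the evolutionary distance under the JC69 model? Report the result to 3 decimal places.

0.562

The sequences differ at 17 of 43 sites, so p = 17/43 ≈ 0.395349.
d = −(3/4) ln(1 − 4p/3) = −0.75 ln(1 − 0.527132) = −0.75 ln(0.472868)
  = −0.75 × (-0.748939) = 0.561704 substitutions/site.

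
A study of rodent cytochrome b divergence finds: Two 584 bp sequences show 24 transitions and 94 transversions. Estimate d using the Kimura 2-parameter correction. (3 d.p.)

P = 24/584 ≈ 0.041096 and Q = 94/584 ≈ 0.160959.
Under the Kimura two-parameter model, d = −½ ln(1 − 2P − Q) − ¼ ln(1 − 2Q).
1 − 2P − Q = 0.756849, giving −½ ln(0.756849) = 0.139296.
1 − 2Q = 0.678082, giving −¼ ln(0.678082) = 0.097122.
d = 0.139296 + 0.097122 = 0.236418.

0.236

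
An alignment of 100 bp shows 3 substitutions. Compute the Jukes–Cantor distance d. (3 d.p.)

p = 3/100 = 0.03.
d = −(3/4) ln(1 − 4p/3) = −0.75 ln(1 − 0.04) = −0.75 ln(0.96)
  = −0.75 × (-0.040822) = 0.030617 substitutions/site.

0.031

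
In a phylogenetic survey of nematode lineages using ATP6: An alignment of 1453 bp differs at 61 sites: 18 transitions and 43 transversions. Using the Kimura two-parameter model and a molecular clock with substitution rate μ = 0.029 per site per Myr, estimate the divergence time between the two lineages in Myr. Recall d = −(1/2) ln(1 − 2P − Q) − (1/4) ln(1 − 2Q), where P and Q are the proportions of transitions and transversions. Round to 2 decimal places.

P = 18/1453 ≈ 0.012388 and Q = 43/1453 ≈ 0.029594.
Under the Kimura two-parameter model, d = −½ ln(1 − 2P − Q) − ¼ ln(1 − 2Q).
1 − 2P − Q = 0.94563, giving −½ ln(0.94563) = 0.027952.
1 − 2Q = 0.940812, giving −¼ ln(0.940812) = 0.015253.
d = 0.027952 + 0.015253 = 0.043205.
Under a molecular clock d = 2μt, so t = d/(2μ) = 0.043205 / (2 × 0.029) = 0.74 Myr.

0.74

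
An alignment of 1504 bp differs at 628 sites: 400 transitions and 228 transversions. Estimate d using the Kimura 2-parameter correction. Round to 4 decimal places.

0.6655

P = 400/1504 ≈ 0.265957 and Q = 228/1504 ≈ 0.151596.
Under the Kimura two-parameter model, d = −½ ln(1 − 2P − Q) − ¼ ln(1 − 2Q).
1 − 2P − Q = 0.31649, giving −½ ln(0.31649) = 0.575232.
1 − 2Q = 0.696808, giving −¼ ln(0.696808) = 0.090311.
d = 0.575232 + 0.090311 = 0.665543.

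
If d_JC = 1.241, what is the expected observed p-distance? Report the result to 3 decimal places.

p = (3/4)(1 − e^(−4d/3)) = 0.75 × (1 − e^(-1.654667)) = 0.75 × (1 − 0.191156) = 0.606633.

0.607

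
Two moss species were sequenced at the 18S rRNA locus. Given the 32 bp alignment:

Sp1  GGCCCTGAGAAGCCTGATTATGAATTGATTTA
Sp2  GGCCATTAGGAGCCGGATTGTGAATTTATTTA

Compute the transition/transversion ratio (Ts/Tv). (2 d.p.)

Transitions are A↔G and C↔T; transversions are all other mismatches.
Transitions: 2. Transversions: 4.
R = 2/4 = 0.50.

0.50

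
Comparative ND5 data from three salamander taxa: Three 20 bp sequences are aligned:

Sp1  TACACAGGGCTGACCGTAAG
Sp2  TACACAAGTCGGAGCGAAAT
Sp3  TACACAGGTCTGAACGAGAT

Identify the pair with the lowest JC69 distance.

Sp2 and Sp3

Sp1–Sp2: 6/20 differ, p = 0.300, d = 0.383.
Sp1–Sp3: 5/20 differ, p = 0.250, d = 0.304.
Sp2–Sp3: 4/20 differ, p = 0.200, d = 0.233.
The smallest distance is between Sp2 and Sp3.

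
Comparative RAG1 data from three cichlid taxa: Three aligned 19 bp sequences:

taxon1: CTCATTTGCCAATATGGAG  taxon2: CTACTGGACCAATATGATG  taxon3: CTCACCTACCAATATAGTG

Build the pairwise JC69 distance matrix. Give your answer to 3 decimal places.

d(taxon1,taxon2) = 0.507, d(taxon1,taxon3) = 0.324, d(taxon2,taxon3) = 0.507

taxon1–taxon2: 7/19 sites differ → p ≈ 0.368421, d = −0.75 ln(1 − 0.491228) = 0.506816 ≈ 0.507.
taxon1–taxon3: 5/19 sites differ → p ≈ 0.263158, d = −0.75 ln(1 − 0.350877) = 0.324100 ≈ 0.324.
taxon2–taxon3: 7/19 sites differ → p ≈ 0.368421, d = −0.75 ln(1 − 0.491228) = 0.506816 ≈ 0.507.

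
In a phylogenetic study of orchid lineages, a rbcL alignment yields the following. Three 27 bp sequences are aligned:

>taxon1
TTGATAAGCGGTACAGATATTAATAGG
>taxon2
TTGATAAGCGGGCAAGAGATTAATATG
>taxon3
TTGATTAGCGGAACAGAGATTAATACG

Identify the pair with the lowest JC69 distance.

taxon1–taxon2: 5/27 differ, p = 0.185, d = 0.213.
taxon1–taxon3: 4/27 differ, p = 0.148, d = 0.165.
taxon2–taxon3: 5/27 differ, p = 0.185, d = 0.213.
The smallest distance is between taxon1 and taxon3.

taxon1 and taxon3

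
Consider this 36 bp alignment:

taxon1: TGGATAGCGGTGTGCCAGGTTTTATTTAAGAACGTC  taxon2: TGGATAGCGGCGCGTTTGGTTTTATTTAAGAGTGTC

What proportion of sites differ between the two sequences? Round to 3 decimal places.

The sequences differ at 7 of 36 positions (sites 11, 13, 15, 16, 17, 32, 33).
p = 7/36 = 0.194444… ≈ 0.194 (to 3 d.p.).

0.194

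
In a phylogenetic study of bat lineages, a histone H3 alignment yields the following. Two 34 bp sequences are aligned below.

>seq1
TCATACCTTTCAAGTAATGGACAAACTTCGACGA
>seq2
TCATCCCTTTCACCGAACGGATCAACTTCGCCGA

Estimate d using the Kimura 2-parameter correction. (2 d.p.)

0.28

Of 34 sites, 2 differences are transitions and 6 are transversions, so P = 2/34 ≈ 0.058824 and Q = 6/34 ≈ 0.176471.
Under the Kimura two-parameter model, d = −½ ln(1 − 2P − Q) − ¼ ln(1 − 2Q).
1 − 2P − Q = 0.705881, giving −½ ln(0.705881) = 0.174154.
1 − 2Q = 0.647058, giving −¼ ln(0.647058) = 0.108830.
d = 0.174154 + 0.108830 = 0.282984.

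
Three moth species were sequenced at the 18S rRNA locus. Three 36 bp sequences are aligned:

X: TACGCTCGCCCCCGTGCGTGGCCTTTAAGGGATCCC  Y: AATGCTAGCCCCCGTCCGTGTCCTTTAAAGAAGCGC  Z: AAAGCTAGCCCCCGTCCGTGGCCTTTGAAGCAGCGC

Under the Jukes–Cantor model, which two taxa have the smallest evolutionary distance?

X–Y: 9/36 differ, p = 0.250, d = 0.304.
X–Z: 9/36 differ, p = 0.250, d = 0.304.
Y–Z: 4/36 differ, p = 0.111, d = 0.120.
The smallest distance is between Y and Z.

Y and Z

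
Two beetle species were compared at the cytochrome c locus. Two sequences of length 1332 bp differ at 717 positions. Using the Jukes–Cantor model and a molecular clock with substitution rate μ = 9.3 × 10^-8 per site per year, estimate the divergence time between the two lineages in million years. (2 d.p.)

p = 717/1332 ≈ 0.538288.
d = −(3/4) ln(1 − 4p/3) = −0.75 ln(1 − 0.717717) = −0.75 ln(0.282283)
  = −0.75 × (-1.264845) = 0.948634 substitutions/site.
Under a molecular clock d = 2μt, so t = d/(2μ) = 0.948634 / (2 × 9.3 × 10^-8) = 5.10 million years.

5.10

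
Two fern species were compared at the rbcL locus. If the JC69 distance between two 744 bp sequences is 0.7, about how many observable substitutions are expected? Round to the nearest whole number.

339

Invert JC69: p = (3/4)(1 − e^(−4d/3)) = 0.75 × (1 − e^(-0.933333)) = 0.75 × (1 − 0.393241) = 0.455069.
Expected differing sites = pL ≈ 0.455069 × 744 = 338.571336 ≈ 339.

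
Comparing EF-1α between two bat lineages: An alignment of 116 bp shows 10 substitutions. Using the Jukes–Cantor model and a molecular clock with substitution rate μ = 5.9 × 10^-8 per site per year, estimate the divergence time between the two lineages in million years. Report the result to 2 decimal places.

p = 10/116 ≈ 0.086207.
d = −(3/4) ln(1 − 4p/3) = −0.75 ln(1 − 0.114943) = −0.75 ln(0.885057)
  = −0.75 × (-0.122103) = 0.091577 substitutions/site.
Under a molecular clock d = 2μt, so t = d/(2μ) = 0.091577 / (2 × 5.9 × 10^-8) = 0.78 million years.

0.78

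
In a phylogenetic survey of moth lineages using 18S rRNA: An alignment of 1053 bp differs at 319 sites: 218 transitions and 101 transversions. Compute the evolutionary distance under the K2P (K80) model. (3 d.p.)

P = 218/1053 ≈ 0.207028 and Q = 101/1053 ≈ 0.095916.
Under the Kimura two-parameter model, d = −½ ln(1 − 2P − Q) − ¼ ln(1 − 2Q).
1 − 2P − Q = 0.490028, giving −½ ln(0.490028) = 0.356646.
1 − 2Q = 0.808168, giving −¼ ln(0.808168) = 0.053246.
d = 0.356646 + 0.053246 = 0.409892.

0.410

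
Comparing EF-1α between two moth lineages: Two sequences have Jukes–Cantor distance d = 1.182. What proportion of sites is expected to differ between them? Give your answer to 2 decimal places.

0.59

p = (3/4)(1 − e^(−4d/3)) = 0.75 × (1 − e^(-1.576)) = 0.75 × (1 − 0.206801) = 0.594899.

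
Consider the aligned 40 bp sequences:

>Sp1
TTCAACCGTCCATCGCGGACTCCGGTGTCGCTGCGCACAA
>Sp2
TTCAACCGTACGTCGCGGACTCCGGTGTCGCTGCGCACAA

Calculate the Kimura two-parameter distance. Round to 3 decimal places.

Of 40 sites, 1 differences are transitions and 1 are transversions, so P = 1/40 = 0.025 and Q = 1/40 = 0.025.
Under the Kimura two-parameter model, d = −½ ln(1 − 2P − Q) − ¼ ln(1 − 2Q).
1 − 2P − Q = 0.925, giving −½ ln(0.925) = 0.038981.
1 − 2Q = 0.95, giving −¼ ln(0.95) = 0.012823.
d = 0.038981 + 0.012823 = 0.051804.

0.052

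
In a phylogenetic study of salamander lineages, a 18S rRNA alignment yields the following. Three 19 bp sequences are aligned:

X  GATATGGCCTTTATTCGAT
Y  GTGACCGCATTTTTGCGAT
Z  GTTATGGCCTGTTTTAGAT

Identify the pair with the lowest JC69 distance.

X and Z

X–Y: 7/19 differ, p = 0.368, d = 0.507.
X–Z: 4/19 differ, p = 0.211, d = 0.247.
Y–Z: 7/19 differ, p = 0.368, d = 0.507.
The smallest distance is between X and Z.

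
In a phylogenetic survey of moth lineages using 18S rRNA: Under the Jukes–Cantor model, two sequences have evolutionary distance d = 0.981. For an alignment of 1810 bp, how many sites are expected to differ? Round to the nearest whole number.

990

Invert JC69: p = (3/4)(1 − e^(−4d/3)) = 0.75 × (1 − e^(-1.308)) = 0.75 × (1 − 0.270360) = 0.547230.
Expected differing sites = pL ≈ 0.547230 × 1810 = 990.4863 ≈ 990.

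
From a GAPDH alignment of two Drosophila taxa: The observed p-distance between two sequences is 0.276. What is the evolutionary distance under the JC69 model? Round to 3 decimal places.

d = −(3/4) ln(1 − 4p/3) = −0.75 ln(1 − 0.368) = −0.75 ln(0.632)
  = −0.75 × (-0.458866) = 0.344150 substitutions/site.

0.344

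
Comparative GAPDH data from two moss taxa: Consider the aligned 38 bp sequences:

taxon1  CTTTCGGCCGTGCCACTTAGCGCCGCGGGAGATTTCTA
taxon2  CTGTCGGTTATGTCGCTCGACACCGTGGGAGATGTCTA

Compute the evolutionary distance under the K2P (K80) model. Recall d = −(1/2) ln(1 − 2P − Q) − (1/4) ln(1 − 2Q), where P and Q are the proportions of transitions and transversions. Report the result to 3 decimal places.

Of 38 sites, 10 differences are transitions and 2 are transversions, so P = 10/38 ≈ 0.263158 and Q = 2/38 ≈ 0.052632.
Under the Kimura two-parameter model, d = −½ ln(1 − 2P − Q) − ¼ ln(1 − 2Q).
1 − 2P − Q = 0.421052, giving −½ ln(0.421052) = 0.432499.
1 − 2Q = 0.894736, giving −¼ ln(0.894736) = 0.027807.
d = 0.432499 + 0.027807 = 0.460306.

0.460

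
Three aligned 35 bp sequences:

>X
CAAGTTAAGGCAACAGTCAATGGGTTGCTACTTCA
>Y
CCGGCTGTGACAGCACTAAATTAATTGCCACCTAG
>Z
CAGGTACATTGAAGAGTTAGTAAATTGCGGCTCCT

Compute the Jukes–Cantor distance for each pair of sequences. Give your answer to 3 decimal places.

X–Y: 16/35 sites differ → p ≈ 0.457143, d = −0.75 ln(1 − 0.609524) = 0.705292 ≈ 0.705.
X–Z: 16/35 sites differ → p ≈ 0.457143, d = −0.75 ln(1 − 0.609524) = 0.705292 ≈ 0.705.
Y–Z: 20/35 sites differ → p ≈ 0.571429, d = −0.75 ln(1 − 0.761905) = 1.076314 ≈ 1.076.

d(X,Y) = 0.705, d(X,Z) = 0.705, d(Y,Z) = 1.076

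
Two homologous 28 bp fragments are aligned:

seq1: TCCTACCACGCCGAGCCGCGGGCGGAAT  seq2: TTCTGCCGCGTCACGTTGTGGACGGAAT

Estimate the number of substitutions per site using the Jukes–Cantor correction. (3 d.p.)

The sequences differ at 10 of 28 sites (2, 5, 8, 11, 13, 14, 16, 17, 19, 22), so p = 10/28 ≈ 0.357143.
d = −(3/4) ln(1 − 4p/3) = −0.75 ln(1 − 0.476191) = −0.75 ln(0.523809)
  = −0.75 × (-0.646628) = 0.484971 substitutions/site.

0.485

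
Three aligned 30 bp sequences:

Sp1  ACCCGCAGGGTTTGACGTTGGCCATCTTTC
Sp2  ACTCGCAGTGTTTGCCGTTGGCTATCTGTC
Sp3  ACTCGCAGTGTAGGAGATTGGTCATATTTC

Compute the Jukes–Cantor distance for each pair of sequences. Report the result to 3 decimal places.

Sp1–Sp2: 5/30 sites differ → p ≈ 0.166667, d = −0.75 ln(1 − 0.222223) = 0.188487 ≈ 0.188.
Sp1–Sp3: 8/30 sites differ → p ≈ 0.266667, d = −0.75 ln(1 − 0.355556) = 0.329526 ≈ 0.330.
Sp2–Sp3: 9/30 sites differ → p = 0.3, d = −0.75 ln(1 − 0.4) = 0.383119 ≈ 0.383.

d(Sp1,Sp2) = 0.188, d(Sp1,Sp3) = 0.330, d(Sp2,Sp3) = 0.383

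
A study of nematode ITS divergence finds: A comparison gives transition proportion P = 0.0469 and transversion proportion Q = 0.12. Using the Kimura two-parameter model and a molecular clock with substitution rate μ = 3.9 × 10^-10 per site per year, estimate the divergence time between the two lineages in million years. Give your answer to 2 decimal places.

242.16

Under the Kimura two-parameter model, d = −½ ln(1 − 2P − Q) − ¼ ln(1 − 2Q).
1 − 2P − Q = 0.7862, giving −½ ln(0.7862) = 0.120272.
1 − 2Q = 0.76, giving −¼ ln(0.76) = 0.068609.
d = 0.120272 + 0.068609 = 0.188881.
Under a molecular clock d = 2μt, so t = d/(2μ) = 0.188881 / (2 × 3.9 × 10^-10) = 242.16 million years.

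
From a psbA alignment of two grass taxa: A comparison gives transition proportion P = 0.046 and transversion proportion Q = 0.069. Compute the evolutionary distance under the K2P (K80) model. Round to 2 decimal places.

0.12

Under the Kimura two-parameter model, d = −½ ln(1 − 2P − Q) − ¼ ln(1 − 2Q).
1 − 2P − Q = 0.839, giving −½ ln(0.839) = 0.087772.
1 − 2Q = 0.862, giving −¼ ln(0.862) = 0.037125.
d = 0.087772 + 0.037125 = 0.124897.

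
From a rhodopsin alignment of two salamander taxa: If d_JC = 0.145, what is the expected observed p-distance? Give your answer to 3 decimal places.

p = (3/4)(1 − e^(−4d/3)) = 0.75 × (1 − e^(-0.193333)) = 0.75 × (1 − 0.824207) = 0.131845.

0.132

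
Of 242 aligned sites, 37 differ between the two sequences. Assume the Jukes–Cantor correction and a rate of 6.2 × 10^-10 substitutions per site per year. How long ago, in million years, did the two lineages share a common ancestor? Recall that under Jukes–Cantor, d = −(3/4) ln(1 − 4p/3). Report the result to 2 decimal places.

137.89

p = 37/242 ≈ 0.152893.
d = −(3/4) ln(1 − 4p/3) = −0.75 ln(1 − 0.203857) = −0.75 ln(0.796143)
  = −0.75 × (-0.227976) = 0.170982 substitutions/site.
Under a molecular clock d = 2μt, so t = d/(2μ) = 0.170982 / (2 × 6.2 × 10^-10) = 137.89 million years.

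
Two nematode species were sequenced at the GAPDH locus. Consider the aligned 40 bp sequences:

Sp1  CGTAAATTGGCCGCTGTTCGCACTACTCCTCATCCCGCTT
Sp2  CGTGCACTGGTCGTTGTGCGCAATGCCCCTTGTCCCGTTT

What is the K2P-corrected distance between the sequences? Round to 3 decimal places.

Of 40 sites, 9 differences are transitions and 3 are transversions, so P = 9/40 = 0.225 and Q = 3/40 = 0.075.
Under the Kimura two-parameter model, d = −½ ln(1 − 2P − Q) − ¼ ln(1 − 2Q).
1 − 2P − Q = 0.475, giving −½ ln(0.475) = 0.372220.
1 − 2Q = 0.85, giving −¼ ln(0.85) = 0.040630.
d = 0.372220 + 0.040630 = 0.412850.

0.413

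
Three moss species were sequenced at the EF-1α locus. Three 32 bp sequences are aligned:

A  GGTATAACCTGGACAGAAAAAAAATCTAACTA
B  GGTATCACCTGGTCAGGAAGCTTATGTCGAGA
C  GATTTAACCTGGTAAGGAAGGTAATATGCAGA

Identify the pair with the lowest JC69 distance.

B and C

A–B: 12/32 differ, p = 0.375, d = 0.520.
A–C: 13/32 differ, p = 0.406, d = 0.585.
B–C: 9/32 differ, p = 0.281, d = 0.353.
The smallest distance is between B and C.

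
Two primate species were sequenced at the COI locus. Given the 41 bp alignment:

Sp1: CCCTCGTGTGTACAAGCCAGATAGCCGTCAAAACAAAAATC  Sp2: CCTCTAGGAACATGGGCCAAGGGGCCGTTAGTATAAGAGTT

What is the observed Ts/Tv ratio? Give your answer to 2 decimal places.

4.50

Transitions are A↔G and C↔T; transversions are all other mismatches.
Transitions: 18. Transversions: 4.
R = 18/4 = 4.50.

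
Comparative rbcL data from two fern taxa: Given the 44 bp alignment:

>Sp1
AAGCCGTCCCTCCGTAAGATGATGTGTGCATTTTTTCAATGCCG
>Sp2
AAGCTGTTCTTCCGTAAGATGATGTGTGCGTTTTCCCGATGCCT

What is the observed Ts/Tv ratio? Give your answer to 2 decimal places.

Transitions are A↔G and C↔T; transversions are all other mismatches.
Transitions: 7. Transversions: 1.
R = 7/1 = 7.00.

7.00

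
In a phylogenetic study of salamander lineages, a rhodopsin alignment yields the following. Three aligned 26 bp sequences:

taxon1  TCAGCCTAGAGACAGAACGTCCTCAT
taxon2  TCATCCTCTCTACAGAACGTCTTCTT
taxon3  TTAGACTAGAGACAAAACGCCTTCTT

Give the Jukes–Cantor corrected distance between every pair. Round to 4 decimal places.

d(taxon1,taxon2) = 0.3335, d(taxon1,taxon3) = 0.2758, d(taxon2,taxon3) = 0.4643

taxon1–taxon2: 7/26 sites differ → p ≈ 0.269231, d = −0.75 ln(1 − 0.358975) = 0.333515 ≈ 0.3335.
taxon1–taxon3: 6/26 sites differ → p ≈ 0.230769, d = −0.75 ln(1 − 0.307692) = 0.275793 ≈ 0.2758.
taxon2–taxon3: 9/26 sites differ → p ≈ 0.346154, d = −0.75 ln(1 − 0.461539) = 0.464280 ≈ 0.4643.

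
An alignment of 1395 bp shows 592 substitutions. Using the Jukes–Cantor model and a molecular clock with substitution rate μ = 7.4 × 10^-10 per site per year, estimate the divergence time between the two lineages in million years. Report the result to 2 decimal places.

422.80

p = 592/1395 ≈ 0.424373.
d = −(3/4) ln(1 − 4p/3) = −0.75 ln(1 − 0.565831) = −0.75 ln(0.434169)
  = −0.75 × (-0.834321) = 0.625741 substitutions/site.
Under a molecular clock d = 2μt, so t = d/(2μ) = 0.625741 / (2 × 7.4 × 10^-10) = 422.80 million years.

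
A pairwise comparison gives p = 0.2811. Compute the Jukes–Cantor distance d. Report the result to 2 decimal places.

0.35

d = −(3/4) ln(1 − 4p/3) = −0.75 ln(1 − 0.3748) = −0.75 ln(0.6252)
  = −0.75 × (-0.469684) = 0.352263 substitutions/site.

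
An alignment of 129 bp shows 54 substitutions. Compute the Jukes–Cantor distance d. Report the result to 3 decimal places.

p = 54/129 ≈ 0.418605.
d = −(3/4) ln(1 − 4p/3) = −0.75 ln(1 − 0.55814) = −0.75 ln(0.44186)
  = −0.75 × (-0.816762) = 0.612572 substitutions/site.

0.613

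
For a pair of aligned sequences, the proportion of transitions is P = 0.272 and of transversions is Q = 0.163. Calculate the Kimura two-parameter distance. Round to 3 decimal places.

0.712

Under the Kimura two-parameter model, d = −½ ln(1 − 2P − Q) − ¼ ln(1 − 2Q).
1 − 2P − Q = 0.293, giving −½ ln(0.293) = 0.613791.
1 − 2Q = 0.674, giving −¼ ln(0.674) = 0.098631.
d = 0.613791 + 0.098631 = 0.712422.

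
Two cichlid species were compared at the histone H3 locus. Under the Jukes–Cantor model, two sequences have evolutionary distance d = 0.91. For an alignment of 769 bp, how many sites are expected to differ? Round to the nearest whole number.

405

Invert JC69: p = (3/4)(1 − e^(−4d/3)) = 0.75 × (1 − e^(-1.213333)) = 0.75 × (1 − 0.297205) = 0.527096.
Expected differing sites = pL ≈ 0.527096 × 769 = 405.336824 ≈ 405.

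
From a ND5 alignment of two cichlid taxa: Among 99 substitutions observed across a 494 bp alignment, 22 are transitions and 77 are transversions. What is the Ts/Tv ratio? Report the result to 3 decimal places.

R = 22/77 = 0.285714… ≈ 0.286 (to 3 d.p.).

0.286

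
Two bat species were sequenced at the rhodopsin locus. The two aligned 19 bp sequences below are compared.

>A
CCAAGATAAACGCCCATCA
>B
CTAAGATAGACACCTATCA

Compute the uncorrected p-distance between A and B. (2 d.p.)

0.21

The sequences differ at 4 of 19 positions (sites 2, 9, 12, 15).
p = 4/19 = 0.210526… ≈ 0.21 (to 2 d.p.).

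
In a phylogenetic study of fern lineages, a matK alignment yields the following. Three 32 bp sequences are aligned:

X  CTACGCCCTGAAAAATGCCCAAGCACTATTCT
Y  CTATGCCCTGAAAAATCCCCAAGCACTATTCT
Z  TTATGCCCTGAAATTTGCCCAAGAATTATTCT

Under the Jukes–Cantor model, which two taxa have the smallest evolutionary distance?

X and Y

X–Y: 2/32 differ, p = 0.063, d = 0.065.
X–Z: 6/32 differ, p = 0.188, d = 0.216.
Y–Z: 6/32 differ, p = 0.188, d = 0.216.
The smallest distance is between X and Y.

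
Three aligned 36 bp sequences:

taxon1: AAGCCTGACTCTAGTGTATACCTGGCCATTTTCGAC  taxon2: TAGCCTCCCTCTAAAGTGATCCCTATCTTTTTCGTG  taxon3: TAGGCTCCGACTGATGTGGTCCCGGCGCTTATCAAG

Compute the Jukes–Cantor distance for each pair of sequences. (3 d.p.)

d(taxon1,taxon2) = 0.608, d(taxon1,taxon3) = 0.745, d(taxon2,taxon3) = 0.548

taxon1–taxon2: 15/36 sites differ → p ≈ 0.416667, d = −0.75 ln(1 − 0.555556) = 0.608198 ≈ 0.608.
taxon1–taxon3: 17/36 sites differ → p ≈ 0.472222, d = −0.75 ln(1 − 0.629629) = 0.744938 ≈ 0.745.
taxon2–taxon3: 14/36 sites differ → p ≈ 0.388889, d = −0.75 ln(1 − 0.518519) = 0.548166 ≈ 0.548.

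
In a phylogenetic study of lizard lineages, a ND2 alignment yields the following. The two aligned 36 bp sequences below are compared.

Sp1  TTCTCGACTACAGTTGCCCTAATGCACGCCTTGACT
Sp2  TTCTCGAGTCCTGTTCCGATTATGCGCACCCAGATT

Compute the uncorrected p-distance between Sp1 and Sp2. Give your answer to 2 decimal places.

The sequences differ at 12 of 36 positions.
p = 12/36 = 0.333333… ≈ 0.33 (to 2 d.p.).

0.33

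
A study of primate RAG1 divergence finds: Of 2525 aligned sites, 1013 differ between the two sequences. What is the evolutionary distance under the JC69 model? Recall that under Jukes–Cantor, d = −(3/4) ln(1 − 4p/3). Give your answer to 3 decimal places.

0.574

p = 1013/2525 ≈ 0.401188.
d = −(3/4) ln(1 − 4p/3) = −0.75 ln(1 − 0.534917) = −0.75 ln(0.465083)
  = −0.75 × (-0.765539) = 0.574154 substitutions/site.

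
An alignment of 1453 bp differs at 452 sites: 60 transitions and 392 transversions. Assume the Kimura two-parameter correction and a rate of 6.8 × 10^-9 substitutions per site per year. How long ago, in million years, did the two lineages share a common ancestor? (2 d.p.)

30.23

P = 60/1453 ≈ 0.041294 and Q = 392/1453 ≈ 0.269787.
Under the Kimura two-parameter model, d = −½ ln(1 − 2P − Q) − ¼ ln(1 − 2Q).
1 − 2P − Q = 0.647625, giving −½ ln(0.647625) = 0.217222.
1 − 2Q = 0.460426, giving −¼ ln(0.460426) = 0.193901.
d = 0.217222 + 0.193901 = 0.411123.
Under a molecular clock d = 2μt, so t = d/(2μ) = 0.411123 / (2 × 6.8 × 10^-9) = 30.23 million years.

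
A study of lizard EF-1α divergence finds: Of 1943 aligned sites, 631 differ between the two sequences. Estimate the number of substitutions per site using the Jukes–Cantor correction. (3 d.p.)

p = 631/1943 ≈ 0.324756.
d = −(3/4) ln(1 − 4p/3) = −0.75 ln(1 − 0.433008) = −0.75 ln(0.566992)
  = −0.75 × (-0.567410) = 0.425558 substitutions/site.

0.426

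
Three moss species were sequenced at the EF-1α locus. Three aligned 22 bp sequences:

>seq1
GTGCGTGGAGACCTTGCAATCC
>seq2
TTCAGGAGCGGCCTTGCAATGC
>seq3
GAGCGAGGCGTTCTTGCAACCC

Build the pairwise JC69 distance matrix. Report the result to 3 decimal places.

seq1–seq2: 8/22 sites differ → p ≈ 0.363636, d = −0.75 ln(1 − 0.484848) = 0.497470 ≈ 0.497.
seq1–seq3: 6/22 sites differ → p ≈ 0.272727, d = −0.75 ln(1 − 0.363636) = 0.338988 ≈ 0.339.
seq2–seq3: 10/22 sites differ → p ≈ 0.454545, d = −0.75 ln(1 − 0.60606) = 0.698667 ≈ 0.699.

d(seq1,seq2) = 0.497, d(seq1,seq3) = 0.339, d(seq2,seq3) = 0.699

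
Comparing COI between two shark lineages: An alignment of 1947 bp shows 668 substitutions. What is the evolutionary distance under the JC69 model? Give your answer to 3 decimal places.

0.459

p = 668/1947 ≈ 0.343092.
d = −(3/4) ln(1 − 4p/3) = −0.75 ln(1 − 0.457456) = −0.75 ln(0.542544)
  = −0.75 × (-0.611486) = 0.458615 substitutions/site.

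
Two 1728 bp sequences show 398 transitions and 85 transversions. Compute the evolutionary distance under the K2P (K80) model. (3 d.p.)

P = 398/1728 ≈ 0.230324 and Q = 85/1728 ≈ 0.04919.
Under the Kimura two-parameter model, d = −½ ln(1 − 2P − Q) − ¼ ln(1 − 2Q).
1 − 2P − Q = 0.490162, giving −½ ln(0.490162) = 0.356510.
1 − 2Q = 0.90162, giving −¼ ln(0.90162) = 0.025891.
d = 0.356510 + 0.025891 = 0.382401.

0.382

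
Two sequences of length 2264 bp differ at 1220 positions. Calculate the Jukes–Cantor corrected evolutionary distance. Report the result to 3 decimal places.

0.951

p = 1220/2264 ≈ 0.538869.
d = −(3/4) ln(1 − 4p/3) = −0.75 ln(1 − 0.718492) = −0.75 ln(0.281508)
  = −0.75 × (-1.267594) = 0.950696 substitutions/site.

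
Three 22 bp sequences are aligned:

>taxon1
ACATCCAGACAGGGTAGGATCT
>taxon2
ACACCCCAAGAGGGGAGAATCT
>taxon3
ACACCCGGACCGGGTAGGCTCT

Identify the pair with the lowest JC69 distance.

taxon1–taxon2: 6/22 differ, p = 0.273, d = 0.339.
taxon1–taxon3: 4/22 differ, p = 0.182, d = 0.208.
taxon2–taxon3: 7/22 differ, p = 0.318, d = 0.414.
The smallest distance is between taxon1 and taxon3.

taxon1 and taxon3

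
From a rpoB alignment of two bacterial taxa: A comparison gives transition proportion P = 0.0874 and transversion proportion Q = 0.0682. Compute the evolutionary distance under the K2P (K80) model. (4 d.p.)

Under the Kimura two-parameter model, d = −½ ln(1 − 2P − Q) − ¼ ln(1 − 2Q).
1 − 2P − Q = 0.757, giving −½ ln(0.757) = 0.139196.
1 − 2Q = 0.8636, giving −¼ ln(0.8636) = 0.036661.
d = 0.139196 + 0.036661 = 0.175857.

0.1759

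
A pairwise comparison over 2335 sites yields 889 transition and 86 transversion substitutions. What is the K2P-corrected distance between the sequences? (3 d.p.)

0.820

P = 889/2335 ≈ 0.380728 and Q = 86/2335 ≈ 0.036831.
Under the Kimura two-parameter model, d = −½ ln(1 − 2P − Q) − ¼ ln(1 − 2Q).
1 − 2P − Q = 0.201713, giving −½ ln(0.201713) = 0.800455.
1 − 2Q = 0.926338, giving −¼ ln(0.926338) = 0.019129.
d = 0.800455 + 0.019129 = 0.819584.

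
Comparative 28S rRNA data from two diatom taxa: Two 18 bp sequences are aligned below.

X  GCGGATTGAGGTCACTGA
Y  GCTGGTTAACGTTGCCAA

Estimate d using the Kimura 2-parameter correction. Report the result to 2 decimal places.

0.81

Of 18 sites, 6 differences are transitions and 2 are transversions, so P = 6/18 ≈ 0.333333 and Q = 2/18 ≈ 0.111111.
Under the Kimura two-parameter model, d = −½ ln(1 − 2P − Q) − ¼ ln(1 − 2Q).
1 − 2P − Q = 0.222223, giving −½ ln(0.222223) = 0.752037.
1 − 2Q = 0.777778, giving −¼ ln(0.777778) = 0.062829.
d = 0.752037 + 0.062829 = 0.814866.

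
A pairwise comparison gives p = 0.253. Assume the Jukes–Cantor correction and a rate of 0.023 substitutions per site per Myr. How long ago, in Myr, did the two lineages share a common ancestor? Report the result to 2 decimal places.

6.71

d = −(3/4) ln(1 − 4p/3) = −0.75 ln(1 − 0.337333) = −0.75 ln(0.662667)
  = −0.75 × (-0.411483) = 0.308612 substitutions/site.
Under a molecular clock d = 2μt, so t = d/(2μ) = 0.308612 / (2 × 0.023) = 6.71 Myr.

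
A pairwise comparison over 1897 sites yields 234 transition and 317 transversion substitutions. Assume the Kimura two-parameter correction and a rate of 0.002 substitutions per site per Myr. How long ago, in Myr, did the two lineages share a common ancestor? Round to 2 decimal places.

P = 234/1897 ≈ 0.123353 and Q = 317/1897 ≈ 0.167106.
Under the Kimura two-parameter model, d = −½ ln(1 − 2P − Q) − ¼ ln(1 − 2Q).
1 − 2P − Q = 0.586188, giving −½ ln(0.586188) = 0.267057.
1 − 2Q = 0.665788, giving −¼ ln(0.665788) = 0.101696.
d = 0.267057 + 0.101696 = 0.368753.
Under a molecular clock d = 2μt, so t = d/(2μ) = 0.368753 / (2 × 0.002) = 92.19 Myr.

92.19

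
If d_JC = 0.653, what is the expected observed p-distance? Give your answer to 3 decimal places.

0.436

p = (3/4)(1 − e^(−4d/3)) = 0.75 × (1 − e^(-0.870667)) = 0.75 × (1 − 0.418672) = 0.435996.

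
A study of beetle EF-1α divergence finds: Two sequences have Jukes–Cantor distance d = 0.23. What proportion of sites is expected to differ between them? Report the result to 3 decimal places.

0.198

p = (3/4)(1 − e^(−4d/3)) = 0.75 × (1 − e^(-0.306667)) = 0.75 × (1 − 0.735896) = 0.198078.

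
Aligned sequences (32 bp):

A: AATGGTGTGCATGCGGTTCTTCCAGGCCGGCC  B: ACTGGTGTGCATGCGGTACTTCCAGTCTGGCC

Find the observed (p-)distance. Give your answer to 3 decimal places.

0.125

The sequences differ at 4 of 32 positions (sites 2, 18, 26, 28).
p = 4/32 = 0.125.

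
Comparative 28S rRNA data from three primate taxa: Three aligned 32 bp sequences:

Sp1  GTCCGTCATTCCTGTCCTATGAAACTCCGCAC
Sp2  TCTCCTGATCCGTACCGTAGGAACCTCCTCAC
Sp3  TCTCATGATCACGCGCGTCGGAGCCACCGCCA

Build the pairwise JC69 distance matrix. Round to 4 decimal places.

Sp1–Sp2: 13/32 sites differ → p = 0.40625, d = −0.75 ln(1 − 0.541667) = 0.585119 ≈ 0.5851.
Sp1–Sp3: 18/32 sites differ → p = 0.5625, d = −0.75 ln(1 − 0.75) = 1.039721 ≈ 1.0397.
Sp2–Sp3: 12/32 sites differ → p = 0.375, d = −0.75 ln(1 − 0.5) = 0.519860 ≈ 0.5199.

d(Sp1,Sp2) = 0.5851, d(Sp1,Sp3) = 1.0397, d(Sp2,Sp3) = 0.5199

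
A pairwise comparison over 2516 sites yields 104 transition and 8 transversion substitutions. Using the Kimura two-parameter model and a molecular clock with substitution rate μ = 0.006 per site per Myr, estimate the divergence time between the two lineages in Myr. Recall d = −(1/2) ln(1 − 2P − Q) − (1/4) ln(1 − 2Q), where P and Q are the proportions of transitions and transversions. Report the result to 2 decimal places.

3.87

P = 104/2516 ≈ 0.041335 and Q = 8/2516 ≈ 0.00318.
Under the Kimura two-parameter model, d = −½ ln(1 − 2P − Q) − ¼ ln(1 − 2Q).
1 − 2P − Q = 0.91415, giving −½ ln(0.91415) = 0.044880.
1 − 2Q = 0.99364, giving −¼ ln(0.99364) = 0.001595.
d = 0.044880 + 0.001595 = 0.046475.
Under a molecular clock d = 2μt, so t = d/(2μ) = 0.046475 / (2 × 0.006) = 3.87 Myr.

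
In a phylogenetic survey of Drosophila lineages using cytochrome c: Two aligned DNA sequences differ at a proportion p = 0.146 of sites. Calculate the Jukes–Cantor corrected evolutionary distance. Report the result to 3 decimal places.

d = −(3/4) ln(1 − 4p/3) = −0.75 ln(1 − 0.194667) = −0.75 ln(0.805333)
  = −0.75 × (-0.216499) = 0.162374 substitutions/site.

0.162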